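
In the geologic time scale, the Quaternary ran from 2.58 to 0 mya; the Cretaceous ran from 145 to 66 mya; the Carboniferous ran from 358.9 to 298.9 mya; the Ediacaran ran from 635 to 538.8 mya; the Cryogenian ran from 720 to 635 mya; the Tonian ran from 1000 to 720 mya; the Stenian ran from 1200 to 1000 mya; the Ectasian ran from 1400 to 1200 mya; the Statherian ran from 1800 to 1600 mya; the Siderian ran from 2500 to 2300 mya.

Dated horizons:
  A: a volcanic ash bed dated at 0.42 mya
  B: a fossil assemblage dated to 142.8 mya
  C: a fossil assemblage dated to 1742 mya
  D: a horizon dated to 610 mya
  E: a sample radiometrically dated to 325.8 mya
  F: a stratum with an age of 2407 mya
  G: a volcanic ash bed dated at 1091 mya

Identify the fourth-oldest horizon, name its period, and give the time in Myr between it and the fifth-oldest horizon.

D, in the Ediacaran; 284.2 million years to E

Larger Ma means older, so oldest first: F 2407 > C 1742 > G 1091 > D 610 > E 325.8 > B 142.8 > A 0.42.
Counting 4 along gives D (610 Ma); the excerpt puts that inside the Ediacaran, 635–538.8 Ma.
Next in line is E (325.8 Ma), and 610 − 325.8 = 284.2 Myr.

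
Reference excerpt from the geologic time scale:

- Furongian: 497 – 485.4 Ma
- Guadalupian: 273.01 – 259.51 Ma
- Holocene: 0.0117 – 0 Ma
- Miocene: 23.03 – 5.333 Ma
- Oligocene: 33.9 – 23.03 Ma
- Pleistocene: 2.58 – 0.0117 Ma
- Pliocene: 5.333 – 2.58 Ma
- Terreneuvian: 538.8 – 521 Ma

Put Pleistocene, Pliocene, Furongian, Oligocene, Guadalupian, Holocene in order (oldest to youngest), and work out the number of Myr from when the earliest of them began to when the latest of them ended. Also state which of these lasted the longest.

Furongian → Guadalupian → Oligocene → Pliocene → Pleistocene → Holocene; total span 497 Myr; longest is Guadalupian

Start ages (Ma): Furongian 497, Guadalupian 273.01, Oligocene 33.9, Pliocene 5.333, Pleistocene 2.58, Holocene 0.0117.
Ordered oldest to youngest: Furongian, Guadalupian, Oligocene, Pliocene, Pleistocene, Holocene.
Span = 497 − 0 = 497 Myr.
Durations: Holocene 0.0117, Pleistocene 2.5683, Furongian 11.6, Oligocene 10.87, Pliocene 2.753, Guadalupian 13.5 → longest is Guadalupian (13.5 Myr).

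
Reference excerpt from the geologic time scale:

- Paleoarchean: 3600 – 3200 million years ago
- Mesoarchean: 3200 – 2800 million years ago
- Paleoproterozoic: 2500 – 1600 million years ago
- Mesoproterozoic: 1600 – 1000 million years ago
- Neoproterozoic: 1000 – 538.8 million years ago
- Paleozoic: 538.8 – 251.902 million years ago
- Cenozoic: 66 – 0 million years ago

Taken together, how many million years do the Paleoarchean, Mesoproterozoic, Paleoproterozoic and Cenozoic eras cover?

Duration is start − end for each: (3600 − 3200) + (1600 − 1000) + (2500 − 1600) + (66 − 0).
That is 400 + 600 + 900 + 66, which totals 1966 million years.

1966 million years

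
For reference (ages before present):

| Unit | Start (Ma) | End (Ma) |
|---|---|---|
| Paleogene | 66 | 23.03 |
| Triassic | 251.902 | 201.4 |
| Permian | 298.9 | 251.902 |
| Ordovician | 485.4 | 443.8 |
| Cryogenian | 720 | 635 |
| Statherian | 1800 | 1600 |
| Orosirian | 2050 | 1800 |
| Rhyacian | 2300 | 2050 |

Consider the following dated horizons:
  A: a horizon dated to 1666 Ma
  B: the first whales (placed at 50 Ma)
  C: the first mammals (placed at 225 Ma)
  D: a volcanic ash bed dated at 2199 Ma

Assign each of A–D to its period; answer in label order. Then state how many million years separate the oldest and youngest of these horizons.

A — Statherian; B — Paleogene; C — Triassic; D — Rhyacian; span 2149 million years

Match each age against the start–end ranges in the excerpt: A = 1666 Ma → Statherian (1800–1600); B = 50 Ma → Paleogene (66–23.03); C = 225 Ma → Triassic (251.902–201.4); D = 2199 Ma → Rhyacian (2300–2050).
The largest age is 2199 Ma and the smallest is 50 Ma; their difference is 2149 Myr.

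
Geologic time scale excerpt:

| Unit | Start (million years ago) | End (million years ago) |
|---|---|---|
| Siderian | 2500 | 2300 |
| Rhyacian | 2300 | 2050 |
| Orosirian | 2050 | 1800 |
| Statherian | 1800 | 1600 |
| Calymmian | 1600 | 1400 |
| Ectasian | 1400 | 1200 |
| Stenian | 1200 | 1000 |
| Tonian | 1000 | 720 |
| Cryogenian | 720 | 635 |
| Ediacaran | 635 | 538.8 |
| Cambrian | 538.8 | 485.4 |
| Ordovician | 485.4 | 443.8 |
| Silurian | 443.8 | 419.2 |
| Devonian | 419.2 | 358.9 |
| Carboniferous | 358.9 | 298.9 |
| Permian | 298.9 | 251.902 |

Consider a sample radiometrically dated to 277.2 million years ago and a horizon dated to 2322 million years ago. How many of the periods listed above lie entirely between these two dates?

2322 Ma sits inside the Siderian (2500–2300) and 277.2 Ma inside the Permian (298.9–251.902); neither of those is wholly between the two dates.
The listed periods lying completely between them are Rhyacian, Orosirian, Statherian, Calymmian, Ectasian, Stenian, Tonian, Cryogenian, Ediacaran, Cambrian, Ordovician, Silurian, Devonian, Carboniferous — 14 in all.

14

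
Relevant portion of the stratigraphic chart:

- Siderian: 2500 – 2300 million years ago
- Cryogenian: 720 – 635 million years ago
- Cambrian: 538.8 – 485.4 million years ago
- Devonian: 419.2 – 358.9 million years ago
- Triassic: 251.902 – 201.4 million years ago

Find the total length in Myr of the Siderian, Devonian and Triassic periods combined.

Duration is start − end for each: (2500 − 2300) + (419.2 − 358.9) + (251.902 − 201.4).
That is 200 + 60.3 + 50.502, which totals 310.802 million years.

310.802 million years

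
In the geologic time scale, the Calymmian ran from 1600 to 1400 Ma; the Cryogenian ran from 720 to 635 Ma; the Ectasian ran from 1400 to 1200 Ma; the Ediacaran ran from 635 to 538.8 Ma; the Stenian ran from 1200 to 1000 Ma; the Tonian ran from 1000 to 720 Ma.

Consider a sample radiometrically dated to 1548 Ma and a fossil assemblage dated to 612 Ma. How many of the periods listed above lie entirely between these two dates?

The older date is 1548 Ma and the younger is 612 Ma.
Periods with start < 1548 and end > 612 Ma: Ectasian (1400–1200), Stenian (1200–1000), Tonian (1000–720), Cryogenian (720–635).
That is 4 complete periods.

4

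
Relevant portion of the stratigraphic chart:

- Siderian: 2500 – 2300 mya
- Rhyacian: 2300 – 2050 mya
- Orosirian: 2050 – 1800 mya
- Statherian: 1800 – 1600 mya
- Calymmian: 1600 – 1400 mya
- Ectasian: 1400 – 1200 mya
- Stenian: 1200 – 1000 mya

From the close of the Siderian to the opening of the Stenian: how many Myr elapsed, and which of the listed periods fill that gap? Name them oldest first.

The Siderian closes at 2300 Ma and the Stenian opens at 1200 Ma, so the interval is 2300 − 1200 = 1100 Myr.
A period fits inside if it starts at or after 2300 Ma and ends at or before 1200 Ma; oldest first that gives Rhyacian, Orosirian, Statherian, Calymmian, Ectasian.

1100 million years; Rhyacian, Orosirian, Statherian, Calymmian, Ectasian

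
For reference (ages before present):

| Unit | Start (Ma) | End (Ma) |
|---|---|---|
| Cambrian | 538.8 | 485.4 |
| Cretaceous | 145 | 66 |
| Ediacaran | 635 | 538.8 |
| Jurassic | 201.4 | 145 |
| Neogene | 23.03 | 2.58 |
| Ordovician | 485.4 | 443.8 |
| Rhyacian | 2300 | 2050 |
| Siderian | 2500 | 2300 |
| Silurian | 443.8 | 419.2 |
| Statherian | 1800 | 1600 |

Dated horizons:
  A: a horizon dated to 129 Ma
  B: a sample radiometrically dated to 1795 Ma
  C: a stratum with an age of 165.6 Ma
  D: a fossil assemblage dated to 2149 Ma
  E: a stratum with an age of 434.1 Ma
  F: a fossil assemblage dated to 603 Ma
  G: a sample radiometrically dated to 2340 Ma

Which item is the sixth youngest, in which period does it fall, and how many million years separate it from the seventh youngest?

D, in the Rhyacian; 191 million years to G

Sorted youngest-first by Ma: A (129), C (165.6), E (434.1), F (603), B (1795), D (2149), G (2340).
The sixth youngest is D at 2149 Ma, which lies in 2300–2050 Ma: the Rhyacian.
The seventh youngest is G at 2340 Ma; separation = |2149 − 2340| = 191 Myr.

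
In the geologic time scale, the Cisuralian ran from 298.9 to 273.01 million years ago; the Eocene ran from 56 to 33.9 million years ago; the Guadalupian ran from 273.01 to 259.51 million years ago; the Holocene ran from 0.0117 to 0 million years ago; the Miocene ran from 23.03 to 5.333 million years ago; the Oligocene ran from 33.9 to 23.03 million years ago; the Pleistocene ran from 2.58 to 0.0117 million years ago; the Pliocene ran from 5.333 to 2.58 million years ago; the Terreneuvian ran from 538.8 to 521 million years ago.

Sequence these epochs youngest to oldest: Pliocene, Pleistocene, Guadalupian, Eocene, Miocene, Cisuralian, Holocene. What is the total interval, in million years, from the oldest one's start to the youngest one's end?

Holocene, Pleistocene, Pliocene, Miocene, Eocene, Guadalupian, Cisuralian; total span 298.9 Myr

From the excerpt: Pliocene 5.333–2.58; Pleistocene 2.58–0.0117; Guadalupian 273.01–259.51; Eocene 56–33.9; Miocene 23.03–5.333; Cisuralian 298.9–273.01; Holocene 0.0117–0 (Ma).
Larger Ma is earlier, so the oldest is Cisuralian and the youngest is Holocene; youngest to oldest: Holocene, Pleistocene, Pliocene, Miocene, Eocene, Guadalupian, Cisuralian.
Oldest start 298.9 minus youngest end 0 gives 298.9 Myr overall.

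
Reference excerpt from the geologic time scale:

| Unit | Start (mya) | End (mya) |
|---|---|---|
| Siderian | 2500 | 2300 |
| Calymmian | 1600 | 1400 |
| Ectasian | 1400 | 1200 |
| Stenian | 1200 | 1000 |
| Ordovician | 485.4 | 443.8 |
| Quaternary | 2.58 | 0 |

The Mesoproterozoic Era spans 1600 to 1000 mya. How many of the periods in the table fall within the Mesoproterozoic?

3

Periods inside 1600–1000 Ma: Calymmian, Ectasian, Stenian — 3 in total.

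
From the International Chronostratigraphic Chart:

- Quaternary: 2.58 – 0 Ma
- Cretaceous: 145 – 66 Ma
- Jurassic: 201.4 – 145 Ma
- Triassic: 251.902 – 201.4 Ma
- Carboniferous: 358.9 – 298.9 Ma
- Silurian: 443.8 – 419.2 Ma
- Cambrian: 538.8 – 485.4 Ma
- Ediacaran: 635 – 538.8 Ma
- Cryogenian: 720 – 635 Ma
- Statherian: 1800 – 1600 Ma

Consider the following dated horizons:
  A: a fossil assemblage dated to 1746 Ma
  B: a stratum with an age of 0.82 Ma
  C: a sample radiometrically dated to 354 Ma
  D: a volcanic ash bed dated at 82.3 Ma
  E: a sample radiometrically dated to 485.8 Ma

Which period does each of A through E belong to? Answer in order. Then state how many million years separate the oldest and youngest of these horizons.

A — Statherian; B — Quaternary; C — Carboniferous; D — Cretaceous; E — Cambrian; span 1745.18 million years

A: 1746 Ma lies in 1800–1600 Ma, so Statherian.
B: 0.82 Ma lies in 2.58–0 Ma, so Quaternary.
C: 354 Ma lies in 358.9–298.9 Ma, so Carboniferous.
D: 82.3 Ma lies in 145–66 Ma, so Cretaceous.
E: 485.8 Ma lies in 538.8–485.4 Ma, so Cambrian.
Oldest = 1746 Ma, youngest = 0.82 Ma → span 1745.18 Myr.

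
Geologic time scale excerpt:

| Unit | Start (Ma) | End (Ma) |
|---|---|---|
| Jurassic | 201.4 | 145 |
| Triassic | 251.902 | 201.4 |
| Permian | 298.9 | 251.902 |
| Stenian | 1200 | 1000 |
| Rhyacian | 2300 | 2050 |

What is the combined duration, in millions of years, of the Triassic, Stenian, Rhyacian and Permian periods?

Duration is start − end for each: (251.902 − 201.4) + (1200 − 1000) + (2300 − 2050) + (298.9 − 251.902).
That is 50.502 + 200 + 250 + 46.998, which totals 547.5 million years.

547.5 million years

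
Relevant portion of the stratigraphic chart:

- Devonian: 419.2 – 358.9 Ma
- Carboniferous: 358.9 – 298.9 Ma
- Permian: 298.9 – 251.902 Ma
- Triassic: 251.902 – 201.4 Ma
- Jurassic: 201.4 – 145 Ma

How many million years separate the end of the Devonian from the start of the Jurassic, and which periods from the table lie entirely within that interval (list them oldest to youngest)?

157.5 million years; Carboniferous, Permian, Triassic

End of Devonian = 358.9 Ma; start of Jurassic = 201.4 Ma.
Gap = 358.9 − 201.4 = 157.5 Myr.
Periods wholly inside 358.9–201.4 Ma: Carboniferous (358.9–298.9), Permian (298.9–251.902), Triassic (251.902–201.4).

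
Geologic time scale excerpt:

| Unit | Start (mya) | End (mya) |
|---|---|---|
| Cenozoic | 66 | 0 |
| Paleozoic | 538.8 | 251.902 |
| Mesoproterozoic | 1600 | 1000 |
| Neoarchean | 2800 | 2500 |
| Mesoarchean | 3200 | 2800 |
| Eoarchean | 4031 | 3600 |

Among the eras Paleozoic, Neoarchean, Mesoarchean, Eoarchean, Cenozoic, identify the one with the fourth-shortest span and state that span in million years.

Durations: Paleozoic 286.898; Neoarchean 300; Mesoarchean 400; Eoarchean 431; Cenozoic 66 Myr.
Sorted shortest-first: Cenozoic (66), Paleozoic (286.898), Neoarchean (300), Mesoarchean (400), Eoarchean (431).
The fourth shortest is Mesoarchean at 400 Myr.

Mesoarchean, 400 million years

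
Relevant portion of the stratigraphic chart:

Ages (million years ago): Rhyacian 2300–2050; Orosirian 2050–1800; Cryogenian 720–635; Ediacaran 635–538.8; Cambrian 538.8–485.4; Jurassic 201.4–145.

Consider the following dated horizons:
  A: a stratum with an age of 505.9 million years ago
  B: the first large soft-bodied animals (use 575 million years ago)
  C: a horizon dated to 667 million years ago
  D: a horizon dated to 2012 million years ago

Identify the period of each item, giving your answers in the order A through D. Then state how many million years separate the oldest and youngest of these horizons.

A: 505.9 Ma lies in 538.8–485.4 Ma, so Cambrian.
B: 575 Ma lies in 635–538.8 Ma, so Ediacaran.
C: 667 Ma lies in 720–635 Ma, so Cryogenian.
D: 2012 Ma lies in 2050–1800 Ma, so Orosirian.
Oldest = 2012 Ma, youngest = 505.9 Ma → span 1506.1 Myr.

A — Cambrian; B — Ediacaran; C — Cryogenian; D — Orosirian; span 1506.1 million years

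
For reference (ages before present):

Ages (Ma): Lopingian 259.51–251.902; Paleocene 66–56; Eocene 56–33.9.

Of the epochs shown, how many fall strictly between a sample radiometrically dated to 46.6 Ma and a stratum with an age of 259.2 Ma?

1

The older date is 259.2 Ma and the younger is 46.6 Ma.
Epochs with start < 259.2 and end > 46.6 Ma: Paleocene (66–56).
That is 1 complete epoch.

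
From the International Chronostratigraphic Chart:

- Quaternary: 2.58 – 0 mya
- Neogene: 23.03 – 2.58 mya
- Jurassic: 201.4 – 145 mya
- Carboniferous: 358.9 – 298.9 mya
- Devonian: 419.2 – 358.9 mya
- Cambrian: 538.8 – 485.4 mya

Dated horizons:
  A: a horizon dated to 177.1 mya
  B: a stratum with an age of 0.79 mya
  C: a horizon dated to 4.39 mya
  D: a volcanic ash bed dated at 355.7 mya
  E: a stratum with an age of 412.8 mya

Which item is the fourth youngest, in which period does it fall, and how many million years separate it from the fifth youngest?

Smaller Ma means younger, so youngest first: B 0.79 < C 4.39 < A 177.1 < D 355.7 < E 412.8.
Counting 4 along gives D (355.7 Ma); the excerpt puts that inside the Carboniferous, 358.9–298.9 Ma.
Next in line is E (412.8 Ma), and 412.8 − 355.7 = 57.1 Myr.

D, in the Carboniferous; 57.1 million years to E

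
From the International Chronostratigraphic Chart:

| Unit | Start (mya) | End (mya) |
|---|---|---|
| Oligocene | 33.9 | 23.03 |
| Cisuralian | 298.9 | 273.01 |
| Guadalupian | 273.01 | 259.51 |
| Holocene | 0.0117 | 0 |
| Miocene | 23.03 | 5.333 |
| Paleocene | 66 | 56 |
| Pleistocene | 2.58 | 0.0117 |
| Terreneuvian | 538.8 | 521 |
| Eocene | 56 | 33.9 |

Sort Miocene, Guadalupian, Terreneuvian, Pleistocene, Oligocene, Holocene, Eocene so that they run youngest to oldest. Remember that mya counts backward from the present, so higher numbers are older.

Holocene → Pleistocene → Miocene → Oligocene → Eocene → Guadalupian → Terreneuvian

The oldest of these is Terreneuvian (starts 538.8 Ma) and the youngest is Holocene (ends 0 Ma).
In between, by decreasing start age: Guadalupian (273.01), Eocene (56), Oligocene (33.9), Miocene (23.03), Pleistocene (2.58).
Listing youngest first means reversing that sequence.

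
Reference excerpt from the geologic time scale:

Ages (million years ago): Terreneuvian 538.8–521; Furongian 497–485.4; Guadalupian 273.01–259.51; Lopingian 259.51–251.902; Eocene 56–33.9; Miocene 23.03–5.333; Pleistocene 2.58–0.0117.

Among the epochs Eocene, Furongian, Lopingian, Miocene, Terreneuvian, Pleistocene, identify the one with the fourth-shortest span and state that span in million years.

Durations: Eocene 22.1; Furongian 11.6; Lopingian 7.608; Miocene 17.697; Terreneuvian 17.8; Pleistocene 2.5683 Myr.
Sorted shortest-first: Pleistocene (2.5683), Lopingian (7.608), Furongian (11.6), Miocene (17.697), Terreneuvian (17.8), Eocene (22.1).
The fourth shortest is Miocene at 17.697 Myr.

Miocene, 17.697 million years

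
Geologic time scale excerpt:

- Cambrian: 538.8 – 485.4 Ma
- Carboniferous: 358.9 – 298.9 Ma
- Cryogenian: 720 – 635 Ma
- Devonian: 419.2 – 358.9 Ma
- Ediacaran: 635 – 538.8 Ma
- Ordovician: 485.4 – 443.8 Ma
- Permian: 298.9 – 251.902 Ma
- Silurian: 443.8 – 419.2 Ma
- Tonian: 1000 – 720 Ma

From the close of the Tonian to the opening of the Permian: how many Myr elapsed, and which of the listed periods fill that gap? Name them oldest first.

421.1 million years; Cryogenian, Ediacaran, Cambrian, Ordovician, Silurian, Devonian, Carboniferous

The Tonian closes at 720 Ma and the Permian opens at 298.9 Ma, so the interval is 720 − 298.9 = 421.1 Myr.
A period fits inside if it starts at or after 720 Ma and ends at or before 298.9 Ma; oldest first that gives Cryogenian, Ediacaran, Cambrian, Ordovician, Silurian, Devonian, Carboniferous.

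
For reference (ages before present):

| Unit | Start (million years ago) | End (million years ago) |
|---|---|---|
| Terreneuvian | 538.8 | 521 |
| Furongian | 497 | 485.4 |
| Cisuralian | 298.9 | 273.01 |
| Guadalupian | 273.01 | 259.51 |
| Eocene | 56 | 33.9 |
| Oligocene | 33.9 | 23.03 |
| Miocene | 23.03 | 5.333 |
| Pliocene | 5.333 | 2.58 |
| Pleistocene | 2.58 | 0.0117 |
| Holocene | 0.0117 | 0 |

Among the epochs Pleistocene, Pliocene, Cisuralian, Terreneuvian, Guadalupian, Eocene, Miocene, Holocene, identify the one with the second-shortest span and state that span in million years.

Pleistocene, 2.5683 million years

Durations: Pleistocene 2.5683; Pliocene 2.753; Cisuralian 25.89; Terreneuvian 17.8; Guadalupian 13.5; Eocene 22.1; Miocene 17.697; Holocene 0.0117 Myr.
Sorted shortest-first: Holocene (0.0117), Pleistocene (2.5683), Pliocene (2.753), Guadalupian (13.5), Miocene (17.697), Terreneuvian (17.8), Eocene (22.1), Cisuralian (25.89).
The second shortest is Pleistocene at 2.5683 Myr.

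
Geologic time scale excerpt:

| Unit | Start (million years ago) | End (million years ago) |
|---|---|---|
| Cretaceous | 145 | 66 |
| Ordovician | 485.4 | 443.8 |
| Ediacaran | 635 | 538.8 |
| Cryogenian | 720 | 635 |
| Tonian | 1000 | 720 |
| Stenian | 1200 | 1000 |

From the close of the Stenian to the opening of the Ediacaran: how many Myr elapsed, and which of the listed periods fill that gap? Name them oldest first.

365 million years; Tonian, Cryogenian

The Stenian closes at 1000 Ma and the Ediacaran opens at 635 Ma, so the interval is 1000 − 635 = 365 Myr.
A period fits inside if it starts at or after 1000 Ma and ends at or before 635 Ma; oldest first that gives Tonian, Cryogenian.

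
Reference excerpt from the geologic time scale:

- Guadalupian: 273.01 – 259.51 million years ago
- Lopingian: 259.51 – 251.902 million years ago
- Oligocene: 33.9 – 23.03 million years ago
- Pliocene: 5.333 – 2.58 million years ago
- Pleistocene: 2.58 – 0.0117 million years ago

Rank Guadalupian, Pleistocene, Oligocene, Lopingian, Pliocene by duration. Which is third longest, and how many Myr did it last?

Durations: Guadalupian 13.5; Pleistocene 2.5683; Oligocene 10.87; Lopingian 7.608; Pliocene 2.753 Myr.
Sorted longest-first: Guadalupian (13.5), Oligocene (10.87), Lopingian (7.608), Pliocene (2.753), Pleistocene (2.5683).
The third longest is Lopingian at 7.608 Myr.

Lopingian, 7.608 million years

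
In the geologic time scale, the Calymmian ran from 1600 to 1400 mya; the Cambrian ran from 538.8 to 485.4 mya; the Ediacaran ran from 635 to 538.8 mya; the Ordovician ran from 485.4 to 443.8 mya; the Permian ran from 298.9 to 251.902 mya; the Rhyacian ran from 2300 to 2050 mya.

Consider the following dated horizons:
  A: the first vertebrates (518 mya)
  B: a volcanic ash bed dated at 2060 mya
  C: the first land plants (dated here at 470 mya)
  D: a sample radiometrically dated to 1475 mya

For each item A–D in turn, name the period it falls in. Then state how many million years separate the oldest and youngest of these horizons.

A — Cambrian; B — Rhyacian; C — Ordovician; D — Calymmian; span 1590 million years

Match each age against the start–end ranges in the excerpt: A = 518 Ma → Cambrian (538.8–485.4); B = 2060 Ma → Rhyacian (2300–2050); C = 470 Ma → Ordovician (485.4–443.8); D = 1475 Ma → Calymmian (1600–1400).
The largest age is 2060 Ma and the smallest is 470 Ma; their difference is 1590 Myr.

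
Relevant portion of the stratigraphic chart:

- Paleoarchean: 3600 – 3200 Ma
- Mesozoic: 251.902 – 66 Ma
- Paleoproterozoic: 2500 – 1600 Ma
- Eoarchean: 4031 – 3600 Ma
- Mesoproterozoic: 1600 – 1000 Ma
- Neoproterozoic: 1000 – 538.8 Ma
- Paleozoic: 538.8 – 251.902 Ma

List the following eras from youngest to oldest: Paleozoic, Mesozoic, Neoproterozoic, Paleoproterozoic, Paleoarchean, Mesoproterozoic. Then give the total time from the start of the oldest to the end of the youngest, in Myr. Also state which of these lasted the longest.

From the excerpt: Paleozoic 538.8–251.902; Mesozoic 251.902–66; Neoproterozoic 1000–538.8; Paleoproterozoic 2500–1600; Paleoarchean 3600–3200; Mesoproterozoic 1600–1000 (Ma).
Larger Ma is earlier, so the oldest is Paleoarchean and the youngest is Mesozoic; youngest to oldest: Mesozoic, Paleozoic, Neoproterozoic, Mesoproterozoic, Paleoproterozoic, Paleoarchean.
Oldest start 3600 minus youngest end 66 gives 3534 Myr overall.
Individual lengths (start − end): Mesoproterozoic 600; Paleozoic 286.898; Paleoproterozoic 900; Mesozoic 185.902; Neoproterozoic 461.2; Paleoarchean 400. The largest is Paleoproterozoic at 900 Myr.

Mesozoic, Paleozoic, Neoproterozoic, Mesoproterozoic, Paleoproterozoic, Paleoarchean; total span 3534 Myr; longest is Paleoproterozoic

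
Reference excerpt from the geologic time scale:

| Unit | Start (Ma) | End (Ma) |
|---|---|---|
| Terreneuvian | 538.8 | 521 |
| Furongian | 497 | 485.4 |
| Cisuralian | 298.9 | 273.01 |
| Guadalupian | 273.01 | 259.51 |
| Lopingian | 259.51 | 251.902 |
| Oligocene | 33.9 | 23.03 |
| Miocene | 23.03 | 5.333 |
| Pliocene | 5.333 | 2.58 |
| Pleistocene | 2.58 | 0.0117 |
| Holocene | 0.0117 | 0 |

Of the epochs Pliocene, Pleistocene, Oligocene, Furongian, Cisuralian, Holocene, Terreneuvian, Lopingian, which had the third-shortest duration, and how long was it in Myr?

Pliocene, 2.753 million years

Durations: Pliocene 2.753; Pleistocene 2.5683; Oligocene 10.87; Furongian 11.6; Cisuralian 25.89; Holocene 0.0117; Terreneuvian 17.8; Lopingian 7.608 Myr.
Sorted shortest-first: Holocene (0.0117), Pleistocene (2.5683), Pliocene (2.753), Lopingian (7.608), Oligocene (10.87), Furongian (11.6), Terreneuvian (17.8), Cisuralian (25.89).
The third shortest is Pliocene at 2.753 Myr.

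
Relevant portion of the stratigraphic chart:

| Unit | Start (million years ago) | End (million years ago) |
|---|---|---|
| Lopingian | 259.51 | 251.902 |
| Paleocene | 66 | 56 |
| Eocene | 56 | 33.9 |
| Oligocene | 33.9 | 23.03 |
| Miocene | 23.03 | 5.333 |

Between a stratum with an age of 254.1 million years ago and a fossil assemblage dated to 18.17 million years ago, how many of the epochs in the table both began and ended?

3

The older date is 254.1 Ma and the younger is 18.17 Ma.
Epochs with start < 254.1 and end > 18.17 Ma: Paleocene (66–56), Eocene (56–33.9), Oligocene (33.9–23.03).
That is 3 complete epochs.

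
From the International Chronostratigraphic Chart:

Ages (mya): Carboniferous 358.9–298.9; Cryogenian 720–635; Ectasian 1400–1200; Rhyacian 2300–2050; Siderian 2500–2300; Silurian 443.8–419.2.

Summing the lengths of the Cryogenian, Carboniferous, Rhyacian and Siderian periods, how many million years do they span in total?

595 million years

Duration is start − end for each: (720 − 635) + (358.9 − 298.9) + (2300 − 2050) + (2500 − 2300).
That is 85 + 60 + 250 + 200, which totals 595 million years.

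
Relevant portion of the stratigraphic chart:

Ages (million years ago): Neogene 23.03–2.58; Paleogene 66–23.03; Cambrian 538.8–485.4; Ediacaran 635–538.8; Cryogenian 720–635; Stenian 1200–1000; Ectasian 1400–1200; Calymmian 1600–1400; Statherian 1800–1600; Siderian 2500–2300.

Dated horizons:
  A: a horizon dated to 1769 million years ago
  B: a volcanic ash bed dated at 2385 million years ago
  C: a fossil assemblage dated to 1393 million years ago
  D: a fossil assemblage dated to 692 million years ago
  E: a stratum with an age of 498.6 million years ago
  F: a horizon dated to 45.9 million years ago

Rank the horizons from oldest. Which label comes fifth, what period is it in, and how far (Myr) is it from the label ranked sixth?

Larger Ma means older, so oldest first: B 2385 > A 1769 > C 1393 > D 692 > E 498.6 > F 45.9.
Counting 5 along gives E (498.6 Ma); the excerpt puts that inside the Cambrian, 538.8–485.4 Ma.
Next in line is F (45.9 Ma), and 498.6 − 45.9 = 452.7 Myr.

E, in the Cambrian; 452.7 million years to F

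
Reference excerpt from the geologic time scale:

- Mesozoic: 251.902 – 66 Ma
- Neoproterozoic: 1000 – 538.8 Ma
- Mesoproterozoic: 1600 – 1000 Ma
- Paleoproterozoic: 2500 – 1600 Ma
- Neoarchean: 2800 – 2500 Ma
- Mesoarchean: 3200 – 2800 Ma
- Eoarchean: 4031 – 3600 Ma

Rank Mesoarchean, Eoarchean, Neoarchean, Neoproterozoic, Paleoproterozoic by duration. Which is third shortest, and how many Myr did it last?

Durations: Mesoarchean 400; Eoarchean 431; Neoarchean 300; Neoproterozoic 461.2; Paleoproterozoic 900 Myr.
Sorted shortest-first: Neoarchean (300), Mesoarchean (400), Eoarchean (431), Neoproterozoic (461.2), Paleoproterozoic (900).
The third shortest is Eoarchean at 431 Myr.

Eoarchean, 431 million years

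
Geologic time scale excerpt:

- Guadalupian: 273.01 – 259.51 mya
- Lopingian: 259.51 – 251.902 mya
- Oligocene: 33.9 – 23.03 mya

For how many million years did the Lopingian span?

7.608 million years

259.51 − 251.902 = 7.608 million years.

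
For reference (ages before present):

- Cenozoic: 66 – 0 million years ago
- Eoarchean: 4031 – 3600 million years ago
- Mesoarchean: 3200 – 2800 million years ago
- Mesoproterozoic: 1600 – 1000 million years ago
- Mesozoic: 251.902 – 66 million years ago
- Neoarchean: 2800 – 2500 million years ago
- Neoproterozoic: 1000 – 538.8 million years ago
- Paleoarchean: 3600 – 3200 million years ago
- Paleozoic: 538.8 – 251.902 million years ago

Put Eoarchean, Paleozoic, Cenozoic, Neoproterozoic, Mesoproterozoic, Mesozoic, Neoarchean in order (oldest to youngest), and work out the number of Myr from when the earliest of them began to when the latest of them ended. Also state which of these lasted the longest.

From the excerpt: Eoarchean 4031–3600; Paleozoic 538.8–251.902; Cenozoic 66–0; Neoproterozoic 1000–538.8; Mesoproterozoic 1600–1000; Mesozoic 251.902–66; Neoarchean 2800–2500 (Ma).
Larger Ma is earlier, so the oldest is Eoarchean and the youngest is Cenozoic; oldest to youngest: Eoarchean, Neoarchean, Mesoproterozoic, Neoproterozoic, Paleozoic, Mesozoic, Cenozoic.
Oldest start 4031 minus youngest end 0 gives 4031 Myr overall.
Individual lengths (start − end): Neoproterozoic 461.2; Mesozoic 185.902; Paleozoic 286.898; Neoarchean 300; Eoarchean 431; Mesoproterozoic 600; Cenozoic 66. The largest is Mesoproterozoic at 600 Myr.

Eoarchean → Neoarchean → Mesoproterozoic → Neoproterozoic → Paleozoic → Mesozoic → Cenozoic; total span 4031 Myr; longest is Mesoproterozoic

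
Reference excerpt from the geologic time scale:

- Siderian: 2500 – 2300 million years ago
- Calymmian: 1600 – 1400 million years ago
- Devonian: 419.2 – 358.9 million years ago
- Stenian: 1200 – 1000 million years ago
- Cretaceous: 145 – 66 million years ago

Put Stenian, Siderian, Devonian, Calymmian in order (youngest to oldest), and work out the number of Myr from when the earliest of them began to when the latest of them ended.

From the excerpt: Stenian 1200–1000; Siderian 2500–2300; Devonian 419.2–358.9; Calymmian 1600–1400 (Ma).
Larger Ma is earlier, so the oldest is Siderian and the youngest is Devonian; youngest to oldest: Devonian, Stenian, Calymmian, Siderian.
Oldest start 2500 minus youngest end 358.9 gives 2141.1 Myr overall.

Devonian, Stenian, Calymmian, Siderian; total span 2141.1 Myr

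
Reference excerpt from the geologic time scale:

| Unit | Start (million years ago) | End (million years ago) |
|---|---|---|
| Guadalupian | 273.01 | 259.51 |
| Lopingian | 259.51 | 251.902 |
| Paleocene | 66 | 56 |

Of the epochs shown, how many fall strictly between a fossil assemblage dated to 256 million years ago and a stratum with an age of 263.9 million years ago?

The older date is 263.9 Ma and the younger is 256 Ma.
No epoch both begins after 263.9 Ma and ends before 256 Ma, so the count is 0.

0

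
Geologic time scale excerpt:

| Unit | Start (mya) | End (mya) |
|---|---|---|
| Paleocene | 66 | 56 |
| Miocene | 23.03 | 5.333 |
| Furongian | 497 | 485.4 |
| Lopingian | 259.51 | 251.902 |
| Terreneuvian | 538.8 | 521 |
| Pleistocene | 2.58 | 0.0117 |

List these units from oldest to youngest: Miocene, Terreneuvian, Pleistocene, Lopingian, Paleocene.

The oldest of these is Terreneuvian (starts 538.8 Ma) and the youngest is Pleistocene (ends 0.0117 Ma).
In between, by decreasing start age: Lopingian (259.51), Paleocene (66), Miocene (23.03).

Terreneuvian, Lopingian, Paleocene, Miocene, Pleistocene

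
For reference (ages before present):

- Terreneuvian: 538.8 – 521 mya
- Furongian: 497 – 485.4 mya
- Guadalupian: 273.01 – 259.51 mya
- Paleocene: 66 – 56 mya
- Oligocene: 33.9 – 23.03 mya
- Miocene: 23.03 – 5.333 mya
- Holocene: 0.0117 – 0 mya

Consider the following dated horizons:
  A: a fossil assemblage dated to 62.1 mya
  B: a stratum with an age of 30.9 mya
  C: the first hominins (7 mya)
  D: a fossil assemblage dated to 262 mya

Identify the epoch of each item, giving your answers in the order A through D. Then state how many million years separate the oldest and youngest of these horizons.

Match each age against the start–end ranges in the excerpt: A = 62.1 Ma → Paleocene (66–56); B = 30.9 Ma → Oligocene (33.9–23.03); C = 7 Ma → Miocene (23.03–5.333); D = 262 Ma → Guadalupian (273.01–259.51).
The largest age is 262 Ma and the smallest is 7 Ma; their difference is 255 Myr.

A — Paleocene; B — Oligocene; C — Miocene; D — Guadalupian; span 255 million years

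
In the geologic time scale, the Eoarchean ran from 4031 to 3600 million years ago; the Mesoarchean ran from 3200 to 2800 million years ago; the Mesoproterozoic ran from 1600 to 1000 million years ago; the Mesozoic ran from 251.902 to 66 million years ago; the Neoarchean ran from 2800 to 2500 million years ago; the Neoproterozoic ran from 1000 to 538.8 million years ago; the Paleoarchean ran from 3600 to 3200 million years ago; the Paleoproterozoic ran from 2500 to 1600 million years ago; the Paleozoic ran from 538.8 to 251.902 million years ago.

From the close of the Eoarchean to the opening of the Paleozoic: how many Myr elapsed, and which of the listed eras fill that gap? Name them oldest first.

The Eoarchean closes at 3600 Ma and the Paleozoic opens at 538.8 Ma, so the interval is 3600 − 538.8 = 3061.2 Myr.
An era fits inside if it starts at or after 3600 Ma and ends at or before 538.8 Ma; oldest first that gives Paleoarchean, Mesoarchean, Neoarchean, Paleoproterozoic, Mesoproterozoic, Neoproterozoic.

3061.2 million years; Paleoarchean, Mesoarchean, Neoarchean, Paleoproterozoic, Mesoproterozoic, Neoproterozoic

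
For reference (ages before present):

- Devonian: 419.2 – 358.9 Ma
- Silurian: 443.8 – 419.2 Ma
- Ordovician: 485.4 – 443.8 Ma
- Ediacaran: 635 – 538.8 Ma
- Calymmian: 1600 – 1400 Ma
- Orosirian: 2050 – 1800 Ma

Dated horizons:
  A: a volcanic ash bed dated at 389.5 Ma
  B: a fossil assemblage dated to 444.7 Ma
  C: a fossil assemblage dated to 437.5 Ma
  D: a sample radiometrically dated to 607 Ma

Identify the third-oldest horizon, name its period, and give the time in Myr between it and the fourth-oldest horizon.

C, in the Silurian; 48 million years to A

Sorted oldest-first by Ma: D (607), B (444.7), C (437.5), A (389.5).
The third oldest is C at 437.5 Ma, which lies in 443.8–419.2 Ma: the Silurian.
The fourth oldest is A at 389.5 Ma; separation = |437.5 − 389.5| = 48 Myr.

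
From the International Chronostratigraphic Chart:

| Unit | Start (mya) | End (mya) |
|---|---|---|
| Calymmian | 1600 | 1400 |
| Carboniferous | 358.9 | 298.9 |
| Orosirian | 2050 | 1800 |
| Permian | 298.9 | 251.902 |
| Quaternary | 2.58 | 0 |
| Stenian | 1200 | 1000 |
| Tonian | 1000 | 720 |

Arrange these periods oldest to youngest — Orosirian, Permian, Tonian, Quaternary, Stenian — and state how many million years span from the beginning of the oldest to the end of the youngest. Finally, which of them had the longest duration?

From the excerpt: Orosirian 2050–1800; Permian 298.9–251.902; Tonian 1000–720; Quaternary 2.58–0; Stenian 1200–1000 (Ma).
Larger Ma is earlier, so the oldest is Orosirian and the youngest is Quaternary; oldest to youngest: Orosirian, Stenian, Tonian, Permian, Quaternary.
Oldest start 2050 minus youngest end 0 gives 2050 Myr overall.
Individual lengths (start − end): Quaternary 2.58; Permian 46.998; Stenian 200; Tonian 280; Orosirian 250. The largest is Tonian at 280 Myr.

Orosirian → Stenian → Tonian → Permian → Quaternary; total span 2050 Myr; longest is Tonian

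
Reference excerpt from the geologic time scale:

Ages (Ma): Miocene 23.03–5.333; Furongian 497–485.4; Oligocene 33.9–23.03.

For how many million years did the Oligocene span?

10.87 million years

33.9 − 23.03 = 10.87 million years.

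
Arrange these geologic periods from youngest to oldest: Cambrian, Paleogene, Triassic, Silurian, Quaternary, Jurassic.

Quaternary, then Paleogene, then Jurassic, then Triassic, then Silurian, then Cambrian

Era membership (oldest first within each) — Paleozoic: Cambrian, Silurian; Mesozoic: Triassic, Jurassic; Cenozoic: Paleogene, Quaternary. Paleozoic precedes Mesozoic, which precedes Cenozoic. Concatenating the groups in that era order and then reversing gives youngest to oldest.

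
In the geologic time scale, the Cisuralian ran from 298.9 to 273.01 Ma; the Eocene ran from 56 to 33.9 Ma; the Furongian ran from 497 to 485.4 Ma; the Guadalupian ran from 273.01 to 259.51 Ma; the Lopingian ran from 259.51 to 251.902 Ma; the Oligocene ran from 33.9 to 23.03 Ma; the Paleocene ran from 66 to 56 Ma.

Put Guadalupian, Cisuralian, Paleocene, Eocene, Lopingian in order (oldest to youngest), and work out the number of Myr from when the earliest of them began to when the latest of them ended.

Cisuralian, Guadalupian, Lopingian, Paleocene, Eocene; total span 265 Myr

Start ages (Ma): Cisuralian 298.9, Guadalupian 273.01, Lopingian 259.51, Paleocene 66, Eocene 56.
Ordered oldest to youngest: Cisuralian, Guadalupian, Lopingian, Paleocene, Eocene.
Span = 298.9 − 33.9 = 265 Myr.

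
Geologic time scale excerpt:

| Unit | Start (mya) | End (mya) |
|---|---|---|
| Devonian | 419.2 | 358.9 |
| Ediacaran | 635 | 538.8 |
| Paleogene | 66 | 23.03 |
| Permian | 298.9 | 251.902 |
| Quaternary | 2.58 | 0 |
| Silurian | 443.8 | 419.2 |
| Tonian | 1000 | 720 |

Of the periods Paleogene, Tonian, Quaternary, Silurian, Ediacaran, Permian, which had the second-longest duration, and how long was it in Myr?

Ediacaran, 96.2 million years

Durations: Paleogene 42.97; Tonian 280; Quaternary 2.58; Silurian 24.6; Ediacaran 96.2; Permian 46.998 Myr.
Sorted longest-first: Tonian (280), Ediacaran (96.2), Permian (46.998), Paleogene (42.97), Silurian (24.6), Quaternary (2.58).
The second longest is Ediacaran at 96.2 Myr.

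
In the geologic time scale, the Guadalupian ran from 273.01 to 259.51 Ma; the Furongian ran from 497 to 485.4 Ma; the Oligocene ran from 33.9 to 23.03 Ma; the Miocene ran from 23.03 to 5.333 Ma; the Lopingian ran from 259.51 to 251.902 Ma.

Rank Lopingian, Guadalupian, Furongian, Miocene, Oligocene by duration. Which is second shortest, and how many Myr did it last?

Oligocene, 10.87 million years

Start − end for each: Lopingian 259.51 − 251.902 = 7.608; Guadalupian 273.01 − 259.51 = 13.5; Furongian 497 − 485.4 = 11.6; Miocene 23.03 − 5.333 = 17.697; Oligocene 33.9 − 23.03 = 10.87.
Ranking these from shortest: Lopingian < Oligocene < Furongian < Guadalupian < Miocene.
Position 2 in that ranking is Oligocene, which lasted 10.87 Myr.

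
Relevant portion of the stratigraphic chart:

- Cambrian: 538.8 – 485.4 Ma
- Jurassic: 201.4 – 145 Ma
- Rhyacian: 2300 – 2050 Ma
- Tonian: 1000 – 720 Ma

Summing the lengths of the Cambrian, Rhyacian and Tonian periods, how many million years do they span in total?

583.4 million years

Each duration: Cambrian = 53.4; Rhyacian = 250; Tonian = 280.
Sum: 53.4 + 250 + 280 = 583.4 Myr.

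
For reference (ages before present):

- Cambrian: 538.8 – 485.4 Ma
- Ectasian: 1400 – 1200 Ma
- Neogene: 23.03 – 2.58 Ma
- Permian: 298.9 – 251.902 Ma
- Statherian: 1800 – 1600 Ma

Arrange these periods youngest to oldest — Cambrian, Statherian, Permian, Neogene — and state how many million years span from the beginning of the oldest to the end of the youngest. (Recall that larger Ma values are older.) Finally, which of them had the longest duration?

Start ages (Ma): Statherian 1800, Cambrian 538.8, Permian 298.9, Neogene 23.03.
Ordered youngest to oldest: Neogene, Permian, Cambrian, Statherian.
Span = 1800 − 2.58 = 1797.42 Myr.
Durations: Statherian 200, Permian 46.998, Neogene 20.45, Cambrian 53.4 → longest is Statherian (200 Myr).

Neogene → Permian → Cambrian → Statherian; total span 1797.42 Myr; longest is Statherian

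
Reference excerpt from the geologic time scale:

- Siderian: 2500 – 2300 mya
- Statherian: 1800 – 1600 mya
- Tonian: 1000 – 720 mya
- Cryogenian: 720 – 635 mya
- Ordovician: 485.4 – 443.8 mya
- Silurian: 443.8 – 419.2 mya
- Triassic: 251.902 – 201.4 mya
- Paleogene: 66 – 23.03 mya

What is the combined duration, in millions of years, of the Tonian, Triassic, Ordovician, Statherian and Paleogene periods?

615.072 million years

Each duration: Tonian = 280; Triassic = 50.502; Ordovician = 41.6; Statherian = 200; Paleogene = 42.97.
Sum: 280 + 50.502 + 41.6 + 200 + 42.97 = 615.072 Myr.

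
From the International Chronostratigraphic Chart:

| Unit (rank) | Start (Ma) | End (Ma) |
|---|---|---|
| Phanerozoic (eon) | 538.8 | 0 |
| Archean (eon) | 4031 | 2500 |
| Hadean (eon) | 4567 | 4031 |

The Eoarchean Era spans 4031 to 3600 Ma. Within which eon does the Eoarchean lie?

The Eoarchean (4031–3600 Ma) lies entirely within 4031–2500 Ma, the Archean Eon.

Archean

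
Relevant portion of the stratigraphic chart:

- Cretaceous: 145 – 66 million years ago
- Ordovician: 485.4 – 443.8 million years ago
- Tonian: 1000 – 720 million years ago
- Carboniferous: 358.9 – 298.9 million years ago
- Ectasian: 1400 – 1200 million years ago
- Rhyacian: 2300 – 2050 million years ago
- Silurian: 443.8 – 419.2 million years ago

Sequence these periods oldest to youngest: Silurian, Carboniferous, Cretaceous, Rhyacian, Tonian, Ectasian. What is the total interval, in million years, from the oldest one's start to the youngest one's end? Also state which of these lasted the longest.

From the excerpt: Silurian 443.8–419.2; Carboniferous 358.9–298.9; Cretaceous 145–66; Rhyacian 2300–2050; Tonian 1000–720; Ectasian 1400–1200 (Ma).
Larger Ma is earlier, so the oldest is Rhyacian and the youngest is Cretaceous; oldest to youngest: Rhyacian, Ectasian, Tonian, Silurian, Carboniferous, Cretaceous.
Oldest start 2300 minus youngest end 66 gives 2234 Myr overall.
Individual lengths (start − end): Rhyacian 250; Cretaceous 79; Carboniferous 60; Ectasian 200; Silurian 24.6; Tonian 280. The largest is Tonian at 280 Myr.

Rhyacian → Ectasian → Tonian → Silurian → Carboniferous → Cretaceous; total span 2234 Myr; longest is Tonian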